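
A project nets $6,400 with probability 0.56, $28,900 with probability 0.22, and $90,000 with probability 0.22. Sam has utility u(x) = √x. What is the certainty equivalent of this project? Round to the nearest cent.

E[u] = 0.56·√6400 + 0.22·√28900 + 0.22·√90000 = 0.56·80 + 0.22·170 + 0.22·300 = 148.2
CE = (148.2)² = 21963.24

$21,963.24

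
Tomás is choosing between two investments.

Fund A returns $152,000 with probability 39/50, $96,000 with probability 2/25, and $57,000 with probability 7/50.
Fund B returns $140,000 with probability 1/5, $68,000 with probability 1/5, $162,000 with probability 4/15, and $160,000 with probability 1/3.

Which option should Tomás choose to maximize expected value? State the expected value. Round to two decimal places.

Fund B ($138,133.33)

Fund A = 39/50 × 152000 + 2/25 × 96000 + 7/50 × 57000 = 118560 + 7680 + 7980 = 134220
Fund B = 1/5 × 140000 + 1/5 × 68000 + 4/15 × 162000 + 1/3 × 160000 = 28000 + 13600 + 43200 + 53333.3333 = 138133.3333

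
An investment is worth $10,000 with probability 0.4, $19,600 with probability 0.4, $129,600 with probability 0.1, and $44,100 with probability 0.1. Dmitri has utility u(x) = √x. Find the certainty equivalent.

$23,409

E[u] = 0.4·√10000 + 0.4·√19600 + 0.1·√129600 + 0.1·√44100 = 0.4·100 + 0.4·140 + 0.1·360 + 0.1·210 = 153
CE = (153)² = 23409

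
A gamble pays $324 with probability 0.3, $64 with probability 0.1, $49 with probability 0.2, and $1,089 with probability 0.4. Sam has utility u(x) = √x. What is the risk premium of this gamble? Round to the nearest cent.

E[u] = 0.3·√324 + 0.1·√64 + 0.2·√49 + 0.4·√1089 = 0.3·18 + 0.1·8 + 0.2·7 + 0.4·33 = 20.8
CE = (20.8)² = 432.64
Risk premium = EV − CE = 549 − 432.64 = 116.36

$116.36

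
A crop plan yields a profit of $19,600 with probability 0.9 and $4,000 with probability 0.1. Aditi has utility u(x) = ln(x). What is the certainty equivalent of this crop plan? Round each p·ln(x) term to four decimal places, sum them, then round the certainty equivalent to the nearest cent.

E[u] = 0.9·ln(19600) + 0.1·ln(4000) = 8.8950 + 0.8294 = 9.7244
CE = e^9.7244 ≈ 16720.65

$16,720.65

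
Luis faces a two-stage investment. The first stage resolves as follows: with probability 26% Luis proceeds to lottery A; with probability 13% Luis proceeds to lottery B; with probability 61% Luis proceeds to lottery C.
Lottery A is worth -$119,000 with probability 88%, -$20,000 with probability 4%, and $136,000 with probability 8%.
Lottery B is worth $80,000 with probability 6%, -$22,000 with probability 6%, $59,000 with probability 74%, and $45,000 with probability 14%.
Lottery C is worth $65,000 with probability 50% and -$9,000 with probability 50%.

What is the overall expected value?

EV(A) = 0.88 × (-119000) + 0.04 × (-20000) + 0.08 × 136000 = -104720 − 800 + 10880 = -94640
EV(B) = 0.06 × 80000 + 0.06 × (-22000) + 0.74 × 59000 + 0.14 × 45000 = 4800 − 1320 + 43660 + 6300 = 53440
EV(C) = 0.5 × 65000 + 0.5 × (-9000) = 32500 − 4500 = 28000
Overall = 0.26 × (-94640) + 0.13 × 53440 + 0.61 × 28000 = -24606.4 + 6947.2 + 17080 = -579.2

-$579.20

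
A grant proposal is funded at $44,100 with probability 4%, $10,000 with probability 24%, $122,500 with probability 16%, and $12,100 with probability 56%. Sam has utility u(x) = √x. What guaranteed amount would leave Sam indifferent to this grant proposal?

E[u] = 0.04·√44100 + 0.24·√10000 + 0.16·√122500 + 0.56·√12100 = 0.04·210 + 0.24·100 + 0.16·350 + 0.56·110 = 150
CE = (150)² = 22500

$22,500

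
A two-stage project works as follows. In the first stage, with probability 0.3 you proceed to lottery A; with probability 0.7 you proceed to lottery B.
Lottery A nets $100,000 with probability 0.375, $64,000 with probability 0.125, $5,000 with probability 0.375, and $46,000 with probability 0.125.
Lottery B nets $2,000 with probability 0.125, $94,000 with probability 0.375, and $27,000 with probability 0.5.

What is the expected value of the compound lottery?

EV(A) = 0.375 × 100000 + 0.125 × 64000 + 0.375 × 5000 + 0.125 × 46000 = 37500 + 8000 + 1875 + 5750 = 53125
EV(B) = 0.125 × 2000 + 0.375 × 94000 + 0.5 × 27000 = 250 + 35250 + 13500 = 49000
Overall = 0.3 × 53125 + 0.7 × 49000 = 15937.5 + 34300 = 50237.5

$50,237.50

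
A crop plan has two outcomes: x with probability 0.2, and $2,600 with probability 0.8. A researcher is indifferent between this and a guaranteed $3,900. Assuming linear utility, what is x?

x = $9,100

0.2·x + 0.8·2600 = 3900
0.2·x = 3900 − 2080 = 1820
x = 1820 / 0.2 = 9100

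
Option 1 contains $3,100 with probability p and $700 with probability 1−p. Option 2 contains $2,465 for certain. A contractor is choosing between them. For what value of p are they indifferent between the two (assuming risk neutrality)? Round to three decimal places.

p = 0.735

p·3100 + (1−p)·700 = 2465
2400p + 700 = 2465
p = (2465 − 700) / 2400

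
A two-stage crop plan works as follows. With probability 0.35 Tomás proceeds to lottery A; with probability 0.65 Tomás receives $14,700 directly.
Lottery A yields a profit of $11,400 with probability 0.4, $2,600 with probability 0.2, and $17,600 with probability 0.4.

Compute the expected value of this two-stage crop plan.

EV(A) = 0.4 × 11400 + 0.2 × 2600 + 0.4 × 17600 = 4560 + 520 + 7040 = 12120
Branch B: 14700 (certain)
Overall = 0.35 × 12120 + 0.65 × 14700 = 4242 + 9555 = 13797

$13,797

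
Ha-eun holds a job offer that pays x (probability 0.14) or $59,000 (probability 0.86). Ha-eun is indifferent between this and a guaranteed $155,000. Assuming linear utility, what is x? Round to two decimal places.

0.14·x + 0.86·59000 = 155000
0.14·x = 155000 − 50740 = 104260
x = 104260 / 0.14 = 744714.2857

x = $744,714.29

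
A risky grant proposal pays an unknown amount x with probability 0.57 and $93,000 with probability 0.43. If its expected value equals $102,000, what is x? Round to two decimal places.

x = $108,789.47

0.57·x + 0.43·93000 = 102000
0.57·x = 102000 − 39990 = 62010
x = 62010 / 0.57 = 108789.4737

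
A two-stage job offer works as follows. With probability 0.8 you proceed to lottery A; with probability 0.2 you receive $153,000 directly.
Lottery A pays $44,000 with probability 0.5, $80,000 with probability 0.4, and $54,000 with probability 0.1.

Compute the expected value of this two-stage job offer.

EV(A) = 0.5 × 44000 + 0.4 × 80000 + 0.1 × 54000 = 22000 + 32000 + 5400 = 59400
Branch B: 153000 (certain)
Overall = 0.8 × 59400 + 0.2 × 153000 = 47520 + 30600 = 78120

$78,120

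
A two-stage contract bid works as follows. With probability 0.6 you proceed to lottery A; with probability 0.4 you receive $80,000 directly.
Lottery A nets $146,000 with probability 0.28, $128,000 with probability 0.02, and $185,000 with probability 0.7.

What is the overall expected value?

$135,764

EV(A) = 0.28 × 146000 + 0.02 × 128000 + 0.7 × 185000 = 40880 + 2560 + 129500 = 172940
Branch B: 80000 (certain)
Overall = 0.6 × 172940 + 0.4 × 80000 = 103764 + 32000 = 135764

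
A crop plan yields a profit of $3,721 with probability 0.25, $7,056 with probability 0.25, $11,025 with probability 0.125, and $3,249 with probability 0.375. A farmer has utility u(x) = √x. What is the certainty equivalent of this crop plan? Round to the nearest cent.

$5,005.56

E[u] = 0.25·√3721 + 0.25·√7056 + 0.125·√11025 + 0.375·√3249 = 0.25·61 + 0.25·84 + 0.125·105 + 0.375·57 = 70.75
CE = (70.75)² = 5005.5625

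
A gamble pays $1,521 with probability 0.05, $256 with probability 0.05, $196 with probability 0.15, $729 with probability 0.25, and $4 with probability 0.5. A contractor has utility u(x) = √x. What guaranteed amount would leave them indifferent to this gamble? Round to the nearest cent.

E[u] = 0.05·√1521 + 0.05·√256 + 0.15·√196 + 0.25·√729 + 0.5·√4 = 0.05·39 + 0.05·16 + 0.15·14 + 0.25·27 + 0.5·2 = 12.6
CE = (12.6)² = 158.76

$158.76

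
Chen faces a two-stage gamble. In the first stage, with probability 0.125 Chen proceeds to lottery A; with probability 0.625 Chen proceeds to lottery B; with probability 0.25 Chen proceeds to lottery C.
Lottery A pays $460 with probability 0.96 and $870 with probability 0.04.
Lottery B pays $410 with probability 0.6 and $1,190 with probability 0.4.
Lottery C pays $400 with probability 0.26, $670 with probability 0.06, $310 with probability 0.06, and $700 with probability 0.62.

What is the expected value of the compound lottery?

EV(A) = 0.96 × 460 + 0.04 × 870 = 441.6 + 34.8 = 476.4
EV(B) = 0.6 × 410 + 0.4 × 1190 = 246 + 476 = 722
EV(C) = 0.26 × 400 + 0.06 × 670 + 0.06 × 310 + 0.62 × 700 = 104 + 40.2 + 18.6 + 434 = 596.8
Overall = 0.125 × 476.4 + 0.625 × 722 + 0.25 × 596.8 = 59.55 + 451.25 + 149.2 = 660

$660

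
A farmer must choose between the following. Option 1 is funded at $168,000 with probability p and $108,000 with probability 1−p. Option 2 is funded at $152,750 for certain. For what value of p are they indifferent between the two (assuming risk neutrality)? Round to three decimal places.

p = 0.746

p·168000 + (1−p)·108000 = 152750
60000p + 108000 = 152750
p = (152750 − 108000) / 60000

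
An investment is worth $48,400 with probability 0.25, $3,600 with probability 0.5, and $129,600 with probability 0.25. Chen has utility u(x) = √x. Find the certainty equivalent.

$30,625

E[u] = 0.25·√48400 + 0.5·√3600 + 0.25·√129600 = 0.25·220 + 0.5·60 + 0.25·360 = 175
CE = (175)² = 30625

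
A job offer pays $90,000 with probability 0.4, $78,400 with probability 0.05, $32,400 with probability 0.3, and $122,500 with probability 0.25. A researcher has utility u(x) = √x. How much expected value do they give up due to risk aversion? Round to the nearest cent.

$4,364.75

E[u] = 0.4·√90000 + 0.05·√78400 + 0.3·√32400 + 0.25·√122500 = 0.4·300 + 0.05·280 + 0.3·180 + 0.25·350 = 275.5
CE = (275.5)² = 75900.25
Risk premium = EV − CE = 80265 − 75900.25 = 4364.75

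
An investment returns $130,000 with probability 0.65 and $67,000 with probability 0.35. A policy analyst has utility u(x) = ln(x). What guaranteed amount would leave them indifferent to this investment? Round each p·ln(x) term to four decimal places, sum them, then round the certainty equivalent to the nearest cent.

E[u] = 0.65·ln(130000) + 0.35·ln(67000) = 7.6539 + 3.8894 = 11.5433
CE = e^11.5433 ≈ 103084.05

$103,084.05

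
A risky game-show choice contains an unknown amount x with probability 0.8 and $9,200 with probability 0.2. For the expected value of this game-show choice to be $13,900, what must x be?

0.8·x + 0.2·9200 = 13900
0.8·x = 13900 − 1840 = 12060
x = 12060 / 0.8 = 15075

x = $15,075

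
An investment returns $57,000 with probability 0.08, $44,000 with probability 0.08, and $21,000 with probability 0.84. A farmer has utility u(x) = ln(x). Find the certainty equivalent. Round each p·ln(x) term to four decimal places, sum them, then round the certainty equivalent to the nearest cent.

E[u] = 0.08·ln(57000) + 0.08·ln(44000) + 0.84·ln(21000) = 0.8761 + 0.8554 + 8.3599 = 10.0914
CE = e^10.0914 ≈ 24134.56

$24,134.56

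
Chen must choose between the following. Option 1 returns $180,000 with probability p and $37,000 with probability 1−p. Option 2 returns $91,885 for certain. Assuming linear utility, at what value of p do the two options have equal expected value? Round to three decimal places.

p·180000 + (1−p)·37000 = 91885
143000p + 37000 = 91885
p = (91885 − 37000) / 143000

p = 0.384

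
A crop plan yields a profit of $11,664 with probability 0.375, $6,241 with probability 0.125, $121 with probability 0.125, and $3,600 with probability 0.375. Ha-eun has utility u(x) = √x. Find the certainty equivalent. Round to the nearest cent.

$5,513.06

E[u] = 0.375·√11664 + 0.125·√6241 + 0.125·√121 + 0.375·√3600 = 0.375·108 + 0.125·79 + 0.125·11 + 0.375·60 = 74.25
CE = (74.25)² = 5513.0625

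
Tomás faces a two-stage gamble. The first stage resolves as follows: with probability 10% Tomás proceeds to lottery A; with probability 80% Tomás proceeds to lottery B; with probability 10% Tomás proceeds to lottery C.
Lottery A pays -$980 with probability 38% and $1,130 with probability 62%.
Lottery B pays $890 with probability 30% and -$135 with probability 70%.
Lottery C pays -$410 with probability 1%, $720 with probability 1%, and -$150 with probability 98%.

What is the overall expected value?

EV(A) = 0.38 × (-980) + 0.62 × 1130 = -372.4 + 700.6 = 328.2
EV(B) = 0.3 × 890 + 0.7 × (-135) = 267 − 94.5 = 172.5
EV(C) = 0.01 × (-410) + 0.01 × 720 + 0.98 × (-150) = -4.1 + 7.2 − 147 = -143.9
Overall = 0.1 × 328.2 + 0.8 × 172.5 + 0.1 × (-143.9) = 32.82 + 138 − 14.39 = 156.43

$156.43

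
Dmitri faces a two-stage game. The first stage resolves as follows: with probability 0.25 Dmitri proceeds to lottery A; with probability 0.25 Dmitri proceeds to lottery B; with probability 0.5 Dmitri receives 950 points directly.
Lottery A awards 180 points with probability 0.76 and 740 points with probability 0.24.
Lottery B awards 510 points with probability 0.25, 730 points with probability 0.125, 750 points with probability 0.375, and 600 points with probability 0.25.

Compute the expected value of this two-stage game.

EV(A) = 0.76 × 180 + 0.24 × 740 = 136.8 + 177.6 = 314.4
EV(B) = 0.25 × 510 + 0.125 × 730 + 0.375 × 750 + 0.25 × 600 = 127.5 + 91.25 + 281.25 + 150 = 650
Branch C: 950 (certain)
Overall = 0.25 × 314.4 + 0.25 × 650 + 0.5 × 950 = 78.6 + 162.5 + 475 = 716.1

716.1 points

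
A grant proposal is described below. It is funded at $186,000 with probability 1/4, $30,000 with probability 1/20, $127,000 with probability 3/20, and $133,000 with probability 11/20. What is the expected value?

EV = 1/4 × 186000 + 1/20 × 30000 + 3/20 × 127000 + 11/20 × 133000 = 46500 + 1500 + 19050 + 73150 = 140200

$140,200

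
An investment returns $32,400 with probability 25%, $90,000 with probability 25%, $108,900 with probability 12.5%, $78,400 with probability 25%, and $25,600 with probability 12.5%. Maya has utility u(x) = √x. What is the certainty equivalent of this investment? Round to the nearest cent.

$63,126.56

E[u] = 0.25·√32400 + 0.25·√90000 + 0.125·√108900 + 0.25·√78400 + 0.125·√25600 = 0.25·180 + 0.25·300 + 0.125·330 + 0.25·280 + 0.125·160 = 251.25
CE = (251.25)² = 63126.5625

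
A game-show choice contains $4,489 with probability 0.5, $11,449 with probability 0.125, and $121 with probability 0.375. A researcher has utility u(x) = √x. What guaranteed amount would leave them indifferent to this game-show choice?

E[u] = 0.5·√4489 + 0.125·√11449 + 0.375·√121 = 0.5·67 + 0.125·107 + 0.375·11 = 51
CE = (51)² = 2601

$2,601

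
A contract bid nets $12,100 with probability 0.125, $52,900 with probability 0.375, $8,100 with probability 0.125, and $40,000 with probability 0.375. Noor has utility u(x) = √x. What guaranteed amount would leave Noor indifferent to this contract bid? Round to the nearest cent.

$34,689.06

E[u] = 0.125·√12100 + 0.375·√52900 + 0.125·√8100 + 0.375·√40000 = 0.125·110 + 0.375·230 + 0.125·90 + 0.375·200 = 186.25
CE = (186.25)² = 34689.0625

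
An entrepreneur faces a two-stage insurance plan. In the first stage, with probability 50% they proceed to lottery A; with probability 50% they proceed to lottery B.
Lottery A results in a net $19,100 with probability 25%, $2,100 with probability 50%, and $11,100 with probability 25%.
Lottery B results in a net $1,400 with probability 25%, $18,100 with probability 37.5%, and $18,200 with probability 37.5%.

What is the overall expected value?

EV(A) = 0.25 × 19100 + 0.5 × 2100 + 0.25 × 11100 = 4775 + 1050 + 2775 = 8600
EV(B) = 0.25 × 1400 + 0.375 × 18100 + 0.375 × 18200 = 350 + 6787.5 + 6825 = 13962.5
Overall = 0.5 × 8600 + 0.5 × 13962.5 = 4300 + 6981.25 = 11281.25

$11,281.25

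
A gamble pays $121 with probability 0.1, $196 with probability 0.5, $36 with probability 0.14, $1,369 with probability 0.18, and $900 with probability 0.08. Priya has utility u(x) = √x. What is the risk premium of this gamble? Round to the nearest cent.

E[u] = 0.1·√121 + 0.5·√196 + 0.14·√36 + 0.18·√1369 + 0.08·√900 = 0.1·11 + 0.5·14 + 0.14·6 + 0.18·37 + 0.08·30 = 18
CE = (18)² = 324
Risk premium = EV − CE = 433.56 − 324 = 109.56

$109.56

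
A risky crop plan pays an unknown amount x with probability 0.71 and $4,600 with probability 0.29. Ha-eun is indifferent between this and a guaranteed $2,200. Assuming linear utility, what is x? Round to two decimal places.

x = $1,219.72

0.71·x + 0.29·4600 = 2200
0.71·x = 2200 − 1334 = 866
x = 866 / 0.71 = 1219.7183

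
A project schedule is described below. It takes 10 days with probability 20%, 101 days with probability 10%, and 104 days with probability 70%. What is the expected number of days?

84.9 days

EV = 0.2 × 10 + 0.1 × 101 + 0.7 × 104 = 2 + 10.1 + 72.8 = 84.9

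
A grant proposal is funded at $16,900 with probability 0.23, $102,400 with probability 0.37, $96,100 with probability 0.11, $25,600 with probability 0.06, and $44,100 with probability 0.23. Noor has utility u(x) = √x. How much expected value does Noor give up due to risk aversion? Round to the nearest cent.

$6,280.91

E[u] = 0.23·√16900 + 0.37·√102400 + 0.11·√96100 + 0.06·√25600 + 0.23·√44100 = 0.23·130 + 0.37·320 + 0.11·310 + 0.06·160 + 0.23·210 = 240.3
CE = (240.3)² = 57744.09
Risk premium = EV − CE = 64025 − 57744.09 = 6280.91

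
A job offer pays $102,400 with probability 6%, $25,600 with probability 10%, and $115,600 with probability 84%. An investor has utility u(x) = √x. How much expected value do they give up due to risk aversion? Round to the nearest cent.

$2,895.36

E[u] = 0.06·√102400 + 0.1·√25600 + 0.84·√115600 = 0.06·320 + 0.1·160 + 0.84·340 = 320.8
CE = (320.8)² = 102912.64
Risk premium = EV − CE = 105808 − 102912.64 = 2895.36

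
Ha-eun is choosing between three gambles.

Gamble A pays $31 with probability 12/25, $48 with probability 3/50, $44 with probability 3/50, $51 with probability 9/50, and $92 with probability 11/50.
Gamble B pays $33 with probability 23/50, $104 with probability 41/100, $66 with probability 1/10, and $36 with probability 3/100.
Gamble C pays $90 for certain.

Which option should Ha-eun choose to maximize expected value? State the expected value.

Gamble A = 12/25 × 31 + 3/50 × 48 + 3/50 × 44 + 9/50 × 51 + 11/50 × 92 = 14.88 + 2.88 + 2.64 + 9.18 + 20.24 = 49.82
Gamble B = 23/50 × 33 + 41/100 × 104 + 1/10 × 66 + 3/100 × 36 = 15.18 + 42.64 + 6.6 + 1.08 = 65.5
Gamble C: 90 (certain)

Gamble C ($90)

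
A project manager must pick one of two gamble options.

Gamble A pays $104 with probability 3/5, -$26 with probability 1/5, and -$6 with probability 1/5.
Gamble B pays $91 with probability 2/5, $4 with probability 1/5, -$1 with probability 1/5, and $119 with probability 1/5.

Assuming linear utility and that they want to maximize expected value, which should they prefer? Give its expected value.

Gamble B ($60.80)

Gamble A = 3/5 × 104 + 1/5 × (-26) + 1/5 × (-6) = 62.4 − 5.2 − 1.2 = 56
Gamble B = 2/5 × 91 + 1/5 × 4 + 1/5 × (-1) + 1/5 × 119 = 36.4 + 0.8 − 0.2 + 23.8 = 60.8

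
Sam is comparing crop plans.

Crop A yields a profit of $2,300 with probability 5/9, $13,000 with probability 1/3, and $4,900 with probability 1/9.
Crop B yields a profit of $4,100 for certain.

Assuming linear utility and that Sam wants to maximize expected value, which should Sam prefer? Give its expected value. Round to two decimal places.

Crop A ($6,155.56)

Crop A = 5/9 × 2300 + 1/3 × 13000 + 1/9 × 4900 = 1277.7778 + 4333.3333 + 544.4444 = 6155.5556
Crop B: 4100 (certain)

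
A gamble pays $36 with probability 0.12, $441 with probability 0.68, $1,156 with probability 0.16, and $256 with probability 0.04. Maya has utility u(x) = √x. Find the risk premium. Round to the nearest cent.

E[u] = 0.12·√36 + 0.68·√441 + 0.16·√1156 + 0.04·√256 = 0.12·6 + 0.68·21 + 0.16·34 + 0.04·16 = 21.08
CE = (21.08)² = 444.3664
Risk premium = EV − CE = 499.4 − 444.3664 = 55.0336

$55.03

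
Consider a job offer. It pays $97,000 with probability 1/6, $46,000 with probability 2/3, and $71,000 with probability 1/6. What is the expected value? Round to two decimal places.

EV = 1/6 × 97000 + 2/3 × 46000 + 1/6 × 71000 = 16166.6667 + 30666.6667 + 11833.3333 = 58666.6667

$58,666.67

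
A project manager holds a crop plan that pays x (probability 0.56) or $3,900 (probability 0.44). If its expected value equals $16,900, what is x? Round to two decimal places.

0.56·x + 0.44·3900 = 16900
0.56·x = 16900 − 1716 = 15184
x = 15184 / 0.56 = 27114.2857

x = $27,114.29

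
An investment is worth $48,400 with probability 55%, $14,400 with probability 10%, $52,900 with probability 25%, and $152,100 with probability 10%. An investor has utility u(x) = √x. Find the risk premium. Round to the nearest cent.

$3,824.75

E[u] = 0.55·√48400 + 0.1·√14400 + 0.25·√52900 + 0.1·√152100 = 0.55·220 + 0.1·120 + 0.25·230 + 0.1·390 = 229.5
CE = (229.5)² = 52670.25
Risk premium = EV − CE = 56495 − 52670.25 = 3824.75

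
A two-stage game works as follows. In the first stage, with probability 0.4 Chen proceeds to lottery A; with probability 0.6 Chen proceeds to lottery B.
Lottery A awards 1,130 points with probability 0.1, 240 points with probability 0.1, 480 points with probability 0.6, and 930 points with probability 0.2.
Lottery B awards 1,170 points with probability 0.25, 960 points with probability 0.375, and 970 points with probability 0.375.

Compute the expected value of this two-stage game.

854.15 points

EV(A) = 0.1 × 1130 + 0.1 × 240 + 0.6 × 480 + 0.2 × 930 = 113 + 24 + 288 + 186 = 611
EV(B) = 0.25 × 1170 + 0.375 × 960 + 0.375 × 970 = 292.5 + 360 + 363.75 = 1016.25
Overall = 0.4 × 611 + 0.6 × 1016.25 = 244.4 + 609.75 = 854.15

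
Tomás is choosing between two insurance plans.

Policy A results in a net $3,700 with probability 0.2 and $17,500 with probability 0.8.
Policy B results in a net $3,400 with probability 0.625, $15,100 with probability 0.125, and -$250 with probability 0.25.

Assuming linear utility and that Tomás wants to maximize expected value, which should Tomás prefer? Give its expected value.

Policy A = 0.2 × 3700 + 0.8 × 17500 = 740 + 14000 = 14740
Policy B = 0.625 × 3400 + 0.125 × 15100 + 0.25 × (-250) = 2125 + 1887.5 − 62.5 = 3950

Policy A ($14,740)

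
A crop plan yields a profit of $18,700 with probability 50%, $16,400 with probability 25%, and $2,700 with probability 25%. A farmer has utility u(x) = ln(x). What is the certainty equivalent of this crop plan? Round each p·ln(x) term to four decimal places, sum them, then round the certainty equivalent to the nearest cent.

$11,155.63

E[u] = 0.5·ln(18700) + 0.25·ln(16400) + 0.25·ln(2700) = 4.9181 + 2.4263 + 1.9753 = 9.3197
CE = e^9.3197 ≈ 11155.63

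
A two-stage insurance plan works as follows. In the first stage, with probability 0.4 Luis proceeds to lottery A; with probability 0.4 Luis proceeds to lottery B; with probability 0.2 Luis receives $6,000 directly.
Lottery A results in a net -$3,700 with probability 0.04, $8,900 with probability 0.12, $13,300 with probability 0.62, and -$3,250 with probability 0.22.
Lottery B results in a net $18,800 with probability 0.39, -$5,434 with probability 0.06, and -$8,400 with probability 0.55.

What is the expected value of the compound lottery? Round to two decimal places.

$5,534.78

EV(A) = 0.04 × (-3700) + 0.12 × 8900 + 0.62 × 13300 + 0.22 × (-3250) = -148 + 1068 + 8246 − 715 = 8451
EV(B) = 0.39 × 18800 + 0.06 × (-5434) + 0.55 × (-8400) = 7332 − 326.04 − 4620 = 2385.96
Branch C: 6000 (certain)
Overall = 0.4 × 8451 + 0.4 × 2385.96 + 0.2 × 6000 = 3380.4 + 954.384 + 1200 = 5534.784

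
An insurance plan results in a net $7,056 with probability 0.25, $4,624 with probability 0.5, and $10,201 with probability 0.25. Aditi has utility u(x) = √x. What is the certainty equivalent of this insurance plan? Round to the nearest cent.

E[u] = 0.25·√7056 + 0.5·√4624 + 0.25·√10201 = 0.25·84 + 0.5·68 + 0.25·101 = 80.25
CE = (80.25)² = 6440.0625

$6,440.06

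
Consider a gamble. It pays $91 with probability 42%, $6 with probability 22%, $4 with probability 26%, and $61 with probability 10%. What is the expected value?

EV = 0.42 × 91 + 0.22 × 6 + 0.26 × 4 + 0.1 × 61 = 38.22 + 1.32 + 1.04 + 6.1 = 46.68

$46.68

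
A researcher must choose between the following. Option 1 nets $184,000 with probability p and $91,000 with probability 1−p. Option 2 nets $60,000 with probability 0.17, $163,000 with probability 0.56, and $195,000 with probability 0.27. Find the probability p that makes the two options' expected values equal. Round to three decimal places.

EV(Option 2) = 0.17 × 60000 + 0.56 × 163000 + 0.27 × 195000 = 10200 + 91280 + 52650 = 154130
p·184000 + (1−p)·91000 = 154130
93000p + 91000 = 154130
p = (154130 − 91000) / 93000

p = 0.679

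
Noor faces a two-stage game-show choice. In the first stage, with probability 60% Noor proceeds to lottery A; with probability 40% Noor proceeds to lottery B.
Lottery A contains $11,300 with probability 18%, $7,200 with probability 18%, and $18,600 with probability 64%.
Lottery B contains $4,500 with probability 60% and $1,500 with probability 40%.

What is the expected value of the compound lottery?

EV(A) = 0.18 × 11300 + 0.18 × 7200 + 0.64 × 18600 = 2034 + 1296 + 11904 = 15234
EV(B) = 0.6 × 4500 + 0.4 × 1500 = 2700 + 600 = 3300
Overall = 0.6 × 15234 + 0.4 × 3300 = 9140.4 + 1320 = 10460.4

$10,460.40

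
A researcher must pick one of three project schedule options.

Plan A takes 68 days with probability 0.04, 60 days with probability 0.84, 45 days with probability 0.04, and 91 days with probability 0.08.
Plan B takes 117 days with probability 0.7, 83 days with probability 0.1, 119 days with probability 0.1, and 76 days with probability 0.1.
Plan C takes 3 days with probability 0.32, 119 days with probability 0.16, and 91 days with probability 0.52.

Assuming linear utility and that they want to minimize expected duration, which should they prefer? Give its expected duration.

Plan A (62.2 days)

Plan A = 0.04 × 68 + 0.84 × 60 + 0.04 × 45 + 0.08 × 91 = 2.72 + 50.4 + 1.8 + 7.28 = 62.2
Plan B = 0.7 × 117 + 0.1 × 83 + 0.1 × 119 + 0.1 × 76 = 81.9 + 8.3 + 11.9 + 7.6 = 109.7
Plan C = 0.32 × 3 + 0.16 × 119 + 0.52 × 91 = 0.96 + 19.04 + 47.32 = 67.32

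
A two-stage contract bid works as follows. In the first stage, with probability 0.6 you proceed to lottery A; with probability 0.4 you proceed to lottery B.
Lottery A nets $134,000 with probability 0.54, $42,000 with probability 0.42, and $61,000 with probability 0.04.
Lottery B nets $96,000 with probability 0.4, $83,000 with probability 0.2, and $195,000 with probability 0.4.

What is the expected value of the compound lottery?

$108,664

EV(A) = 0.54 × 134000 + 0.42 × 42000 + 0.04 × 61000 = 72360 + 17640 + 2440 = 92440
EV(B) = 0.4 × 96000 + 0.2 × 83000 + 0.4 × 195000 = 38400 + 16600 + 78000 = 133000
Overall = 0.6 × 92440 + 0.4 × 133000 = 55464 + 53200 = 108664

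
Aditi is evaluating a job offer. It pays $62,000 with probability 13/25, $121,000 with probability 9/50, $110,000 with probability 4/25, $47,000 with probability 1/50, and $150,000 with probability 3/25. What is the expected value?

EV = 13/25 × 62000 + 9/50 × 121000 + 4/25 × 110000 + 1/50 × 47000 + 3/25 × 150000 = 32240 + 21780 + 17600 + 940 + 18000 = 90560

$90,560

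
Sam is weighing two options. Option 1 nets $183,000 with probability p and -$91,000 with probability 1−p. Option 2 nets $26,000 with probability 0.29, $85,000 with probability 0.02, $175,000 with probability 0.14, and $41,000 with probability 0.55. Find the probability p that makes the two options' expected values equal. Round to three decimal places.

EV(Option 2) = 0.29 × 26000 + 0.02 × 85000 + 0.14 × 175000 + 0.55 × 41000 = 7540 + 1700 + 24500 + 22550 = 56290
p·183000 + (1−p)·(-91000) = 56290
274000p − 91000 = 56290
p = (56290 + 91000) / 274000

p = 0.538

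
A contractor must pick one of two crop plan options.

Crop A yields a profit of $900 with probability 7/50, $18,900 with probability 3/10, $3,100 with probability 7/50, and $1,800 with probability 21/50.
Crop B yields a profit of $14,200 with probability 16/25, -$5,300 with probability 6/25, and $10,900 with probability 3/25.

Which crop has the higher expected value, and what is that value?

Crop B ($9,124)

Crop A = 7/50 × 900 + 3/10 × 18900 + 7/50 × 3100 + 21/50 × 1800 = 126 + 5670 + 434 + 756 = 6986
Crop B = 16/25 × 14200 + 6/25 × (-5300) + 3/25 × 10900 = 9088 − 1272 + 1308 = 9124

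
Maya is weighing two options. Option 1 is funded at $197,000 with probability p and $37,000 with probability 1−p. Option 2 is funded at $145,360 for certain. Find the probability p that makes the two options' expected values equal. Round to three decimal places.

p = 0.677

p·197000 + (1−p)·37000 = 145360
160000p + 37000 = 145360
p = (145360 − 37000) / 160000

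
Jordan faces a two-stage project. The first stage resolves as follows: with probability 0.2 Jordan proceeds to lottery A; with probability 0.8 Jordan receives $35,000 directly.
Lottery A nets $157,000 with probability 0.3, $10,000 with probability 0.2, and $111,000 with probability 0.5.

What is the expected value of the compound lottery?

EV(A) = 0.3 × 157000 + 0.2 × 10000 + 0.5 × 111000 = 47100 + 2000 + 55500 = 104600
Branch B: 35000 (certain)
Overall = 0.2 × 104600 + 0.8 × 35000 = 20920 + 28000 = 48920

$48,920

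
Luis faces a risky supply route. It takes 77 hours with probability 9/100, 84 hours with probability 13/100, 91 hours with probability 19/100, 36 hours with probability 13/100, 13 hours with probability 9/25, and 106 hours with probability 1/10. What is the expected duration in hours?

EV = 9/100 × 77 + 13/100 × 84 + 19/100 × 91 + 13/100 × 36 + 9/25 × 13 + 1/10 × 106 = 6.93 + 10.92 + 17.29 + 4.68 + 4.68 + 10.6 = 55.1

55.1 hours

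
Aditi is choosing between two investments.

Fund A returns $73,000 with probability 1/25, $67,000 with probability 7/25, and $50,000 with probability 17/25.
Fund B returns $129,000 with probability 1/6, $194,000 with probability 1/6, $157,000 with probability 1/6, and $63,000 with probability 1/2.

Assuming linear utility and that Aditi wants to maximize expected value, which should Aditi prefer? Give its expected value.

Fund A = 1/25 × 73000 + 7/25 × 67000 + 17/25 × 50000 = 2920 + 18760 + 34000 = 55680
Fund B = 1/6 × 129000 + 1/6 × 194000 + 1/6 × 157000 + 1/2 × 63000 = 21500 + 32333.3333 + 26166.6667 + 31500 = 111500

Fund B ($111,500)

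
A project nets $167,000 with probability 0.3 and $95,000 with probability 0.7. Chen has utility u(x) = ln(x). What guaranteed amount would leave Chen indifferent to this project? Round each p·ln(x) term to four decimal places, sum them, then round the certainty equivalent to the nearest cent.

E[u] = 0.3·ln(167000) + 0.7·ln(95000) = 3.6077 + 8.0231 = 11.6308
CE = e^11.6308 ≈ 112510.29

$112,510.29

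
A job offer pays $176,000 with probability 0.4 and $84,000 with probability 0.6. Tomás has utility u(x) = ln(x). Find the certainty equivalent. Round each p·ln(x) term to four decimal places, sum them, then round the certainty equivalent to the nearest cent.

E[u] = 0.4·ln(176000) + 0.6·ln(84000) = 4.8313 + 6.8031 = 11.6344
CE = e^11.6344 ≈ 112916.06

$112,916.06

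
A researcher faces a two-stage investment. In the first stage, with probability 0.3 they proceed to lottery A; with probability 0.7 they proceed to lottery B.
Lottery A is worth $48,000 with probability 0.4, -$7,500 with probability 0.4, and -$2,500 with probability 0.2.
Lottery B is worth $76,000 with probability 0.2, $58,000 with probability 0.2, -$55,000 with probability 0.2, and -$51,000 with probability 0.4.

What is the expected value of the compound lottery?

EV(A) = 0.4 × 48000 + 0.4 × (-7500) + 0.2 × (-2500) = 19200 − 3000 − 500 = 15700
EV(B) = 0.2 × 76000 + 0.2 × 58000 + 0.2 × (-55000) + 0.4 × (-51000) = 15200 + 11600 − 11000 − 20400 = -4600
Overall = 0.3 × 15700 + 0.7 × (-4600) = 4710 − 3220 = 1490

$1,490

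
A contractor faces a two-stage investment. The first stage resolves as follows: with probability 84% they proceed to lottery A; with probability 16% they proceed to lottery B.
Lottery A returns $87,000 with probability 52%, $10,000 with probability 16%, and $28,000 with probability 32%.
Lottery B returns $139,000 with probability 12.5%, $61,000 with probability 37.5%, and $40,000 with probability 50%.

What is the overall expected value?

EV(A) = 0.52 × 87000 + 0.16 × 10000 + 0.32 × 28000 = 45240 + 1600 + 8960 = 55800
EV(B) = 0.125 × 139000 + 0.375 × 61000 + 0.5 × 40000 = 17375 + 22875 + 20000 = 60250
Overall = 0.84 × 55800 + 0.16 × 60250 = 46872 + 9640 = 56512

$56,512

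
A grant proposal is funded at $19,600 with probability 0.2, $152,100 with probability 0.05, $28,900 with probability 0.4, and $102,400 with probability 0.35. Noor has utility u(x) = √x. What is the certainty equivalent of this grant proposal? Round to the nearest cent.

E[u] = 0.2·√19600 + 0.05·√152100 + 0.4·√28900 + 0.35·√102400 = 0.2·140 + 0.05·390 + 0.4·170 + 0.35·320 = 227.5
CE = (227.5)² = 51756.25

$51,756.25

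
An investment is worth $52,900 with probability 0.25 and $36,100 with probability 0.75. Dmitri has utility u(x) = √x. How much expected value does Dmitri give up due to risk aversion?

$300

E[u] = 0.25·√52900 + 0.75·√36100 = 0.25·230 + 0.75·190 = 200
CE = (200)² = 40000
Risk premium = EV − CE = 40300 − 40000 = 300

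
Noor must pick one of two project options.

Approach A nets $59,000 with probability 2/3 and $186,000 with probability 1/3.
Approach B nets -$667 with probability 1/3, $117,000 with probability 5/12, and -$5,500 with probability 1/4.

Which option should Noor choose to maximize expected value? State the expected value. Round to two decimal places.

Approach A ($101,333.33)

Approach A = 2/3 × 59000 + 1/3 × 186000 = 39333.3333 + 62000 = 101333.3333
Approach B = 1/3 × (-667) + 5/12 × 117000 + 1/4 × (-5500) = -222.3333 + 48750 − 1375 = 47152.6667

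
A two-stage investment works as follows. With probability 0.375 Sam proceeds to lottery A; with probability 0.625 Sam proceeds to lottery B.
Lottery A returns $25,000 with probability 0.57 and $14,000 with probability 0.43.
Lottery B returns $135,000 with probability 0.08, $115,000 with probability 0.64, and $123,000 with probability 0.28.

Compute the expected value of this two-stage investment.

$81,876.25

EV(A) = 0.57 × 25000 + 0.43 × 14000 = 14250 + 6020 = 20270
EV(B) = 0.08 × 135000 + 0.64 × 115000 + 0.28 × 123000 = 10800 + 73600 + 34440 = 118840
Overall = 0.375 × 20270 + 0.625 × 118840 = 7601.25 + 74275 = 81876.25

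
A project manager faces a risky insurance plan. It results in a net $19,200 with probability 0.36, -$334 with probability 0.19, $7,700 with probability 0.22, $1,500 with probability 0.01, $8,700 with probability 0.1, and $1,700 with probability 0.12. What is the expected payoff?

$9,631.54

EV = 0.36 × 19200 + 0.19 × (-334) + 0.22 × 7700 + 0.01 × 1500 + 0.1 × 8700 + 0.12 × 1700 = 6912 − 63.46 + 1694 + 15 + 870 + 204 = 9631.54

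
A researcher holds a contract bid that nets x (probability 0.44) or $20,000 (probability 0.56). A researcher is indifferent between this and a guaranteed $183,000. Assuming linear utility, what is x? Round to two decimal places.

0.44·x + 0.56·20000 = 183000
0.44·x = 183000 − 11200 = 171800
x = 171800 / 0.44 = 390454.5455

x = $390,454.55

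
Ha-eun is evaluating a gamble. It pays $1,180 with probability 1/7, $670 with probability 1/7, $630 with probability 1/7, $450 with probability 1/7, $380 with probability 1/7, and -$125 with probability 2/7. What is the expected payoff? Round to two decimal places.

EV = 1/7 × 1180 + 1/7 × 670 + 1/7 × 630 + 1/7 × 450 + 1/7 × 380 + 2/7 × (-125) = 168.5714 + 95.7143 + 90 + 64.2857 + 54.2857 − 35.7143 = 437.1429

$437.14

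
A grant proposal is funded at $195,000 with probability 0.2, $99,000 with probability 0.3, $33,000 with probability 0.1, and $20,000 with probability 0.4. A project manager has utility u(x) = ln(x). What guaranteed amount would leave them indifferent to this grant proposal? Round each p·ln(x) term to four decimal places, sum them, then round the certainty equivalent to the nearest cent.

$53,578.33

E[u] = 0.2·ln(195000) + 0.3·ln(99000) + 0.1·ln(33000) + 0.4·ln(20000) = 2.4362 + 3.4509 + 1.0404 + 3.9614 = 10.8889
CE = e^10.8889 ≈ 53578.33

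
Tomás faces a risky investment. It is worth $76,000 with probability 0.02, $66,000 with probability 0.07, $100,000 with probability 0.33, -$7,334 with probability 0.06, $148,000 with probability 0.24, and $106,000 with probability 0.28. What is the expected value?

$103,899.96

EV = 0.02 × 76000 + 0.07 × 66000 + 0.33 × 100000 + 0.06 × (-7334) + 0.24 × 148000 + 0.28 × 106000 = 1520 + 4620 + 33000 − 440.04 + 35520 + 29680 = 103899.96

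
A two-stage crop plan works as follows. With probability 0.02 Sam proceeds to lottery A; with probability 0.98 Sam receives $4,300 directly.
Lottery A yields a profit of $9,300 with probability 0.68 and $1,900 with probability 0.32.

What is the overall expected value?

$4,352.64

EV(A) = 0.68 × 9300 + 0.32 × 1900 = 6324 + 608 = 6932
Branch B: 4300 (certain)
Overall = 0.02 × 6932 + 0.98 × 4300 = 138.64 + 4214 = 4352.64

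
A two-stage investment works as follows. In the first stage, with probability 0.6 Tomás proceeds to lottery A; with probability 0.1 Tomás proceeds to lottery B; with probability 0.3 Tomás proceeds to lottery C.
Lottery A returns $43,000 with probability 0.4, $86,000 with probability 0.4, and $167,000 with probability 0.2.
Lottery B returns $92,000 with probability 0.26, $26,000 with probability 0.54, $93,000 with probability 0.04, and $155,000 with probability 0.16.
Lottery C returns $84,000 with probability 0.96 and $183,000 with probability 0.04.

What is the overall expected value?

EV(A) = 0.4 × 43000 + 0.4 × 86000 + 0.2 × 167000 = 17200 + 34400 + 33400 = 85000
EV(B) = 0.26 × 92000 + 0.54 × 26000 + 0.04 × 93000 + 0.16 × 155000 = 23920 + 14040 + 3720 + 24800 = 66480
EV(C) = 0.96 × 84000 + 0.04 × 183000 = 80640 + 7320 = 87960
Overall = 0.6 × 85000 + 0.1 × 66480 + 0.3 × 87960 = 51000 + 6648 + 26388 = 84036

$84,036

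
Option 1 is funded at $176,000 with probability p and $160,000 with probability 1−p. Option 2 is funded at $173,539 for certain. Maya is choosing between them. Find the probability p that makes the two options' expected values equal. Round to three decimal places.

p·176000 + (1−p)·160000 = 173539
16000p + 160000 = 173539
p = (173539 − 160000) / 16000

p = 0.846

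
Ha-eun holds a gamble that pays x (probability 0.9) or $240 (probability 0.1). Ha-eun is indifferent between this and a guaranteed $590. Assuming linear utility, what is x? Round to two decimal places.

x = $628.89

0.9·x + 0.1·240 = 590
0.9·x = 590 − 24 = 566
x = 566 / 0.9 = 628.8889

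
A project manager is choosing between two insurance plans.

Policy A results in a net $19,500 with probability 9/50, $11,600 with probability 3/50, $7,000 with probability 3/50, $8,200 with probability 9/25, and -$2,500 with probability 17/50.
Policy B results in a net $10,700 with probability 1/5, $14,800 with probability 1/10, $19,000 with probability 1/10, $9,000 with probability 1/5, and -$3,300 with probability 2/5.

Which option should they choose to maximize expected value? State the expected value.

Policy A = 9/50 × 19500 + 3/50 × 11600 + 3/50 × 7000 + 9/25 × 8200 + 17/50 × (-2500) = 3510 + 696 + 420 + 2952 − 850 = 6728
Policy B = 1/5 × 10700 + 1/10 × 14800 + 1/10 × 19000 + 1/5 × 9000 + 2/5 × (-3300) = 2140 + 1480 + 1900 + 1800 − 1320 = 6000

Policy A ($6,728)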